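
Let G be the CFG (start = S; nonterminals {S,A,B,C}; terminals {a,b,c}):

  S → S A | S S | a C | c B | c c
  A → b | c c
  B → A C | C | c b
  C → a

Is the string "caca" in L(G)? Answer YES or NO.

Convert to CNF:
  S -> S A | S S | T0 B | T0 T0 | T2 C
  A -> T0 T0 | b
  B -> A C | T0 T1 | a
  C -> a
  T0 -> c
  T1 -> b
  T2 -> a

CYK table (by increasing span):
  T[0,0] 'c' = {T0}  orig:{}
  T[1,1] 'a' = {B,C,T2}  orig:{B,C}
  T[2,2] 'c' = {T0}  orig:{}
  T[3,3] 'a' = {B,C,T2}  orig:{B,C}
  T[0,1] 'ca' = {S}
  T[1,2] 'ac' = ∅
  T[2,3] 'ca' = {S}
  T[0,2] 'cac' = ∅
  T[1,3] 'aca' = ∅
  T[0,3] 'caca' = {S}

S ∈ T[0,3] ⇒ YES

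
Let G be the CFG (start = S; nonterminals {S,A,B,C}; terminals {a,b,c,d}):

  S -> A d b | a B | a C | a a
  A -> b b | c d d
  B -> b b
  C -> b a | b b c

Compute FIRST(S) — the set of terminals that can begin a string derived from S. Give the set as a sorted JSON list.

FIRST iteration:
iter 1:
  A via A→b b: +{b}
  A via A→c d d: +{c}
  B via B→b b: +{b}
  C via C→b a: +{b}
  S via S→A d b: +{b,c}
  S via S→a B: +{a}
  S: {a,b,c}  A: {b,c}  B: {b}  C: {b}
iter 2: — fixpoint
  S: {a,b,c}  A: {b,c}  B: {b}  C: {b}

FIRST(S) = ["a", "b", "c"]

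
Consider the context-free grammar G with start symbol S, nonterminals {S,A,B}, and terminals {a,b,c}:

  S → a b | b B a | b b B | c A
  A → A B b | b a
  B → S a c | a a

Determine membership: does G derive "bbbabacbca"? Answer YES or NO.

Convert to CNF:
  S -> T0 X5 | T0 X6 | T1 T0 | T2 A
  A -> A X3 | T0 T1
  B -> S X4 | T1 T1
  T0 -> b
  T1 -> a
  T2 -> c
  X3 -> B T0
  X4 -> T1 T2
  X5 -> B T1
  X6 -> T0 B

CYK table (by increasing span):
  cell(0,0) b: {T0}  orig:{}
  cell(1,1) b: {T0}  orig:{}
  cell(2,2) b: {T0}  orig:{}
  cell(3,3) a: {T1}  orig:{}
  cell(4,4) b: {T0}  orig:{}
  cell(5,5) a: {T1}  orig:{}
  cell(6,6) c: {T2}  orig:{}
  cell(7,7) b: {T0}  orig:{}
  cell(8,8) c: {T2}  orig:{}
  cell(9,9) a: {T1}  orig:{}
  cell(0,1) bb: ∅
  cell(1,2) bb: ∅
  cell(2,3) ba: {A}
  cell(3,4) ab: {S}
  cell(4,5) ba: {A}
  cell(5,6) ac: {X4}  orig:{}
  cell(6,7) cb: ∅
  cell(7,8) bc: ∅
  cell(8,9) ca: ∅
  cell(0,2) bbb: ∅
  cell(1,3) bba: ∅
  cell(2,4) bab: ∅
  cell(3,5) aba: ∅
  cell(4,6) bac: ∅
  cell(5,7) acb: ∅
  cell(6,8) cbc: ∅
  cell(7,9) bca: ∅
  cell(0,3) bbba: ∅
  cell(1,4) bbab: ∅
  cell(2,5) baba: ∅
  cell(3,6) abac: {B}
  cell(4,7) bacb: ∅
  cell(5,8) acbc: ∅
  cell(6,9) cbca: ∅
  cell(0,4) bbbab: ∅
  cell(1,5) bbaba: ∅
  cell(2,6) babac: {X6}  orig:{}
  cell(3,7) abacb: {X3}  orig:{}
  cell(4,8) bacbc: ∅
  cell(5,9) acbca: ∅
  cell(0,5) bbbaba: ∅
  cell(1,6) bbabac: {S}
  cell(2,7) babacb: ∅
  cell(3,8) abacbc: ∅
  cell(4,9) bacbca: ∅
  cell(0,6) bbbabac: ∅
  cell(1,7) bbabacb: ∅
  cell(2,8) babacbc: ∅
  cell(3,9) abacbca: ∅
  cell(0,7) bbbabacb: ∅
  cell(1,8) bbabacbc: ∅
  cell(2,9) babacbca: ∅
  cell(0,8) bbbabacbc: ∅
  cell(1,9) bbabacbca: ∅
  cell(0,9) bbbabacbca: ∅

S ∉ T[0,9] ⇒ NO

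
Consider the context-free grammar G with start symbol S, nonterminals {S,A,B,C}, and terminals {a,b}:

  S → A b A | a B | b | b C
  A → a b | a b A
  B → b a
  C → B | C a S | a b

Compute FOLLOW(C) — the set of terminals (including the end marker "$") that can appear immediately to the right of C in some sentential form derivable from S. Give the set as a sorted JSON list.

FIRST sets, iterate to fixpoint:
[1]
  A via A→a b: +{a}
  B via B→b a: +{b}
  C via C→B: +{b}
  C via C→a b: +{a}
  S via S→A b A: +{a}
  S via S→b: +{b}
  FIRST(S)={a,b}  FIRST(A)={a}  FIRST(B)={b}  FIRST(C)={a,b}
[2] (stable)
  FIRST(S)={a,b}  FIRST(A)={a}  FIRST(B)={b}  FIRST(C)={a,b}

FOLLOW sets:
seed FOLLOW(S) with $
round 1:
  C→C a S: FOLLOW(C) ⊇ FIRST(a) = {a}; new: +{a}
  C→C a S: FOLLOW(S) ⊇ FOLLOW(C) ⊇ {a}; new: +{a}
  S→A b A: FOLLOW(A) ⊇ FIRST(b) = {b}; new: +{b}
  S→A b A: FOLLOW(A) ⊇ FOLLOW(S) ⊇ {$,a}; new: +{$,a}
  S→a B: FOLLOW(B) ⊇ FOLLOW(S) ⊇ {$,a}; new: +{$,a}
  S→b C: FOLLOW(C) ⊇ FOLLOW(S) ⊇ {$,a}; new: +{$}
  S: {$,a}  A: {$,a,b}  B: {$,a}  C: {$,a}
round 2: done
  S: {$,a}  A: {$,a,b}  B: {$,a}  C: {$,a}

FOLLOW(C) = ["$", "a"]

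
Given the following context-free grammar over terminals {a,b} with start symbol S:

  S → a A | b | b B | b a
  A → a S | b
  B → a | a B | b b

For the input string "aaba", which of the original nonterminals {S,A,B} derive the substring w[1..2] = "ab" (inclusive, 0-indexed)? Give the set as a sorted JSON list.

Convert to CNF:
  S -> T0 A | T1 B | T1 T0 | b
  A -> T0 S | b
  B -> T0 B | T1 T1 | a
  T0 -> a
  T1 -> b

Fill CYK table bottom-up (cells [i..j] with 1 ≤ i ≤ j ≤ 2 only):
  cell(1,1) a: {B,T0}  orig:{B}
  cell(2,2) b: {A,S,T1}  orig:{A,S}
  cell(1,2) ab: {A,S}

Original NTs in T[1,2] deriving "ab": ["A", "S"]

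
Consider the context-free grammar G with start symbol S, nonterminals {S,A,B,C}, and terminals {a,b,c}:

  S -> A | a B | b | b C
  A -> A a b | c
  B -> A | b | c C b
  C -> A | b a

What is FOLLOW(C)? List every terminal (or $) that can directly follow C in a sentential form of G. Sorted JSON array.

Compute FIRST by fixpoint:
pass 1:
  A via A→c: +{c}
  B via B→A: +{c}
  B via B→b: +{b}
  C via C→A: +{c}
  C via C→b a: +{b}
  S via S→A: +{c}
  S via S→a B: +{a}
  S via S→b: +{b}
  FIRST[S]={a,b,c}  FIRST[A]={c}  FIRST[B]={b,c}  FIRST[C]={b,c}
pass 2: (stable)
  FIRST[S]={a,b,c}  FIRST[A]={c}  FIRST[B]={b,c}  FIRST[C]={b,c}

FOLLOW iteration:
FOLLOW(S) := {$}
pass 1:
  A→A a b: FOLLOW(A) ⊇ FIRST(a) = {a}; new: +{a}
  B→c C b: FOLLOW(C) ⊇ FIRST(b) = {b}; new: +{b}
  C→A: FOLLOW(A) ⊇ FOLLOW(C) ⊇ {b}; new: +{b}
  S→A: FOLLOW(A) ⊇ FOLLOW(S) ⊇ {$}; new: +{$}
  S→a B: FOLLOW(B) ⊇ FOLLOW(S) ⊇ {$}; new: +{$}
  S→b C: FOLLOW(C) ⊇ FOLLOW(S) ⊇ {$}; new: +{$}
  FOLLOW(S)={$}  FOLLOW(A)={$,a,b}  FOLLOW(B)={$}  FOLLOW(C)={$,b}
pass 2: (stable)
  FOLLOW(S)={$}  FOLLOW(A)={$,a,b}  FOLLOW(B)={$}  FOLLOW(C)={$,b}

FOLLOW(C) = ["$", "b"]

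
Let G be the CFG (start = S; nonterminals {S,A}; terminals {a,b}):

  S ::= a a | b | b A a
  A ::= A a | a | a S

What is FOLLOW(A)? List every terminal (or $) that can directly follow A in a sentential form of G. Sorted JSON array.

Compute FIRST by fixpoint:
iter 1:
  A via A→a: +{a}
  S via S→a a: +{a}
  S via S→b: +{b}
  FIRST(S)={a,b}  FIRST(A)={a}
iter 2: — fixpoint
  FIRST(S)={a,b}  FIRST(A)={a}

FOLLOW iteration:
initialize: $ ∈ FOLLOW(S)
pass 1:
  A→A a: FOLLOW(A) ⊇ FIRST(a) = {a}; new: +{a}
  A→a S: FOLLOW(S) ⊇ FOLLOW(A) ⊇ {a}; new: +{a}
  FOLLOW(S)={$,a}  FOLLOW(A)={a}
pass 2: done
  FOLLOW(S)={$,a}  FOLLOW(A)={a}

FOLLOW(A) = ["a"]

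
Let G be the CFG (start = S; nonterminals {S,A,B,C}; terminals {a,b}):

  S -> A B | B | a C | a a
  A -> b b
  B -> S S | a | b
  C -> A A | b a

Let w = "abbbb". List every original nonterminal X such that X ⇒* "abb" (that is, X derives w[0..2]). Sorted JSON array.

CNF form of G:
  S -> A B | S S | T1 C | T1 T1 | a | b
  A -> T0 T0
  B -> S S | a | b
  C -> A A | T0 T1
  T0 -> b
  T1 -> a

CYK table (by increasing span), restricted to cells inside w[0..2]:
  [0..0]={B,S,T1}  "a"  orig:{B,S}
  [1..1]={B,S,T0}  "b"  orig:{B,S}
  [2..2]={B,S,T0}  "b"  orig:{B,S}
  [0..1]={B,S}  "ab"
  [1..2]={A,B,S}  "bb"
  [0..2]={B,S}  "abb"

Original NTs in T[0,2] deriving "abb": ["B", "S"]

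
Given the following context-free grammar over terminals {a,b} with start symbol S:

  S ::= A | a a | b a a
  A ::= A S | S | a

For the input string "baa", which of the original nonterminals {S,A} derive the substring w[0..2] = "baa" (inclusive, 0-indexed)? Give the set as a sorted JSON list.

CNF form of G:
  S -> A S | T0 T0 | T1 X3 | a
  A -> A S | T0 T0 | T1 X2 | a
  T0 -> a
  T1 -> b
  X2 -> T0 T0
  X3 -> T0 T0

CYK fill — only the sub-triangle for w[0..2]:
  [0..0]={T1}  "b"  orig:{}
  [1..1]={A,S,T0}  "a"  orig:{A,S}
  [2..2]={A,S,T0}  "a"  orig:{A,S}
  [0..1]=∅  "ba"
  [1..2]={A,S,X2,X3}  "aa"  orig:{A,S}
  [0..2]={A,S}  "baa"

Original NTs in T[0,2] deriving "baa": ["A", "S"]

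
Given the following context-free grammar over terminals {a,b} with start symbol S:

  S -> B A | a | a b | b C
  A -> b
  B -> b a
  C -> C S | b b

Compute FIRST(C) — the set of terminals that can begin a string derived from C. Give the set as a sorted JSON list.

FIRST iteration:
round 1:
  A via A→b: +{b}
  B via B→b a: +{b}
  C via C→b b: +{b}
  S via S→B A: +{b}
  S via S→a: +{a}
  FIRST(S)={a,b}  FIRST(A)={b}  FIRST(B)={b}  FIRST(C)={b}
round 2: (stable)
  FIRST(S)={a,b}  FIRST(A)={b}  FIRST(B)={b}  FIRST(C)={b}

FIRST(C) = ["b"]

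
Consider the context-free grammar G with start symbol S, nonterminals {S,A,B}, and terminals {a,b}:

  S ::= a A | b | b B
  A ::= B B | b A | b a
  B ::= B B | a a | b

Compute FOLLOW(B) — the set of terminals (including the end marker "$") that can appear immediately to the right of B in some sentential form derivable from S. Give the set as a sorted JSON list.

FIRST sets, iterate to fixpoint:
round 1:
  A via A→b A: +{b}
  B via B→a a: +{a}
  B via B→b: +{b}
  S via S→a A: +{a}
  S via S→b: +{b}
  S: {a,b}  A: {b}  B: {a,b}
round 2:
  A via A→B B: +{a}
  S: {a,b}  A: {a,b}  B: {a,b}
round 3: done
  S: {a,b}  A: {a,b}  B: {a,b}

FOLLOW sets:
seed FOLLOW(S) with $
pass 1:
  A→B B: FOLLOW(B) ⊇ FIRST(B) = {a,b}; new: +{a,b}
  S→a A: FOLLOW(A) ⊇ FOLLOW(S) ⊇ {$}; new: +{$}
  S→b B: FOLLOW(B) ⊇ FOLLOW(S) ⊇ {$}; new: +{$}
  S: {$}  A: {$}  B: {$,a,b}
pass 2: — fixpoint
  S: {$}  A: {$}  B: {$,a,b}

FOLLOW(B) = ["$", "a", "b"]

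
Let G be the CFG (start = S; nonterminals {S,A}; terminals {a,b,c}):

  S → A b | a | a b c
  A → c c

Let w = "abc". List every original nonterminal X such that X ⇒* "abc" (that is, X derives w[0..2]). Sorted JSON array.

CNF form of G:
  S -> A T1 | T2 X3 | a
  A -> T0 T0
  T0 -> c
  T1 -> b
  T2 -> a
  X3 -> T1 T0

CYK table (by increasing span), restricted to cells inside w[0..2]:
  [0..0]={S,T2}  "a"  orig:{S}
  [1..1]={T1}  "b"  orig:{}
  [2..2]={T0}  "c"  orig:{}
  [0..1]=∅  "ab"
  [1..2]={X3}  "bc"  orig:{}
  [0..2]={S}  "abc"

Original NTs in T[0,2] deriving "abc": ["S"]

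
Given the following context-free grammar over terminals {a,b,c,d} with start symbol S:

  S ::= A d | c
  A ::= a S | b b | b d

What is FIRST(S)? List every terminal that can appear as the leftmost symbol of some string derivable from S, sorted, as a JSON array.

Compute FIRST by fixpoint:
[1]
  A via A→a S: +{a}
  A via A→b b: +{b}
  S via S→A d: +{a,b}
  S via S→c: +{c}
  FIRST(S)={a,b,c}  FIRST(A)={a,b}
[2] (no change)
  FIRST(S)={a,b,c}  FIRST(A)={a,b}

FIRST(S) = ["a", "b", "c"]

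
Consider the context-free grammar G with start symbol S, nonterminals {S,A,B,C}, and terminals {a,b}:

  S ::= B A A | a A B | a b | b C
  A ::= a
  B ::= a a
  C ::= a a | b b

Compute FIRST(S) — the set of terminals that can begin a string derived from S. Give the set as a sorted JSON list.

FIRST iteration:
pass 1:
  A via A→a: +{a}
  B via B→a a: +{a}
  C via C→a a: +{a}
  C via C→b b: +{b}
  S via S→B A A: +{a}
  S via S→b C: +{b}
  S: {a,b}  A: {a}  B: {a}  C: {a,b}
pass 2: (stable)
  S: {a,b}  A: {a}  B: {a}  C: {a,b}

FIRST(S) = ["a", "b"]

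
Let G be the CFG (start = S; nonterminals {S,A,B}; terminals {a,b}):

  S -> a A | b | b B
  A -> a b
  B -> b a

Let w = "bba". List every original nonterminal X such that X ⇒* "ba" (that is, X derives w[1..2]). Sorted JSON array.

Convert to CNF:
  S -> T0 A | T1 B | b
  A -> T0 T1
  B -> T1 T0
  T0 -> a
  T1 -> b

CYK fill — only the sub-triangle for w[1..2]:
  cell(1,1) b: {S,T1}  orig:{S}
  cell(2,2) a: {T0}  orig:{}
  cell(1,2) ba: {B}

Original NTs in T[1,2] deriving "ba": ["B"]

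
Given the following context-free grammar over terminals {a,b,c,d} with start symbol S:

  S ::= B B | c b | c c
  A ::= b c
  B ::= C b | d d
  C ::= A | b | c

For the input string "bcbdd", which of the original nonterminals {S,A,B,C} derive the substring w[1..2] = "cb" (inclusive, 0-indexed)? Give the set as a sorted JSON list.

Convert to CNF:
  S -> B B | T1 T0 | T1 T1
  A -> T0 T1
  B -> C T0 | T2 T2
  C -> T0 T1 | b | c
  T0 -> b
  T1 -> c
  T2 -> d

CYK fill (cells [i..j] with 1 ≤ i ≤ j ≤ 2 only):
  T[1,1] 'c' = {C,T1}  orig:{C}
  T[2,2] 'b' = {C,T0}  orig:{C}
  T[1,2] 'cb' = {B,S}

Original NTs in T[1,2] deriving "cb": ["B", "S"]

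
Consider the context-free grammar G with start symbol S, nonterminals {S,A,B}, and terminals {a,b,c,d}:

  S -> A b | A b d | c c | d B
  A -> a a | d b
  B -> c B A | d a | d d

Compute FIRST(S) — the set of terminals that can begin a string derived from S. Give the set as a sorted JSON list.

FIRST sets, iterate to fixpoint:
round 1:
  A via A→a a: +{a}
  A via A→d b: +{d}
  B via B→c B A: +{c}
  B via B→d a: +{d}
  S via S→A b: +{a,d}
  S via S→c c: +{c}
  FIRST[S]={a,c,d}  FIRST[A]={a,d}  FIRST[B]={c,d}
round 2: (no change)
  FIRST[S]={a,c,d}  FIRST[A]={a,d}  FIRST[B]={c,d}

FIRST(S) = ["a", "c", "d"]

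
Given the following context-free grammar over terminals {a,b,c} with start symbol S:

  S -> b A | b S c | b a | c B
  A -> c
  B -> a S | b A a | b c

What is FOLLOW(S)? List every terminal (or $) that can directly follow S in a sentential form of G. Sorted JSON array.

FIRST sets, iterate to fixpoint:
[1]
  A via A→c: +{c}
  B via B→a S: +{a}
  B via B→b A a: +{b}
  S via S→b A: +{b}
  S via S→c B: +{c}
  FIRST(S)={b,c}  FIRST(A)={c}  FIRST(B)={a,b}
[2] done
  FIRST(S)={b,c}  FIRST(A)={c}  FIRST(B)={a,b}

FOLLOW iteration:
FOLLOW(S) := {$}
iter 1:
  B→b A a: FOLLOW(A) ⊇ FIRST(a) = {a}; new: +{a}
  S→b A: FOLLOW(A) ⊇ FOLLOW(S) ⊇ {$}; new: +{$}
  S→b S c: FOLLOW(S) ⊇ FIRST(c) = {c}; new: +{c}
  S→c B: FOLLOW(B) ⊇ FOLLOW(S) ⊇ {$,c}; new: +{$,c}
  FOLLOW(S)={$,c}  FOLLOW(A)={$,a}  FOLLOW(B)={$,c}
iter 2:
  S→b A: FOLLOW(A) ⊇ FOLLOW(S) ⊇ {$,c}; new: +{c}
  FOLLOW(S)={$,c}  FOLLOW(A)={$,a,c}  FOLLOW(B)={$,c}
iter 3: — fixpoint
  FOLLOW(S)={$,c}  FOLLOW(A)={$,a,c}  FOLLOW(B)={$,c}

FOLLOW(S) = ["$", "c"]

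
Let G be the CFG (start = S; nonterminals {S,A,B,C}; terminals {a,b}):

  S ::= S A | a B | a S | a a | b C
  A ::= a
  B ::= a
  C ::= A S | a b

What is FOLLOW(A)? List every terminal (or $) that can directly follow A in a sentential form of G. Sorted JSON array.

Compute FIRST by fixpoint:
iter 1:
  A via A→a: +{a}
  B via B→a: +{a}
  C via C→A S: +{a}
  S via S→a B: +{a}
  S via S→b C: +{b}
  FIRST(S)={a,b}  FIRST(A)={a}  FIRST(B)={a}  FIRST(C)={a}
iter 2: — fixpoint
  FIRST(S)={a,b}  FIRST(A)={a}  FIRST(B)={a}  FIRST(C)={a}

FOLLOW iteration:
FOLLOW(S) := {$}
pass 1:
  C→A S: FOLLOW(A) ⊇ FIRST(S) = {a,b}; new: +{a,b}
  S→S A: FOLLOW(S) ⊇ FIRST(A) = {a}; new: +{a}
  S→S A: FOLLOW(A) ⊇ FOLLOW(S) ⊇ {$,a}; new: +{$}
  S→a B: FOLLOW(B) ⊇ FOLLOW(S) ⊇ {$,a}; new: +{$,a}
  S→b C: FOLLOW(C) ⊇ FOLLOW(S) ⊇ {$,a}; new: +{$,a}
  FOLLOW(S)={$,a}  FOLLOW(A)={$,a,b}  FOLLOW(B)={$,a}  FOLLOW(C)={$,a}
pass 2: — fixpoint
  FOLLOW(S)={$,a}  FOLLOW(A)={$,a,b}  FOLLOW(B)={$,a}  FOLLOW(C)={$,a}

FOLLOW(A) = ["$", "a", "b"]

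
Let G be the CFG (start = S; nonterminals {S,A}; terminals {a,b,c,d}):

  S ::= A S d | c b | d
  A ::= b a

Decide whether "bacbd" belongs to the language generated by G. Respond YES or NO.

Convert to CNF:
  S -> A X4 | T3 T0 | d
  A -> T0 T1
  T0 -> b
  T1 -> a
  T2 -> d
  T3 -> c
  X4 -> S T2

Fill CYK table bottom-up:
  [0..0]={T0}  "b"  orig:{}
  [1..1]={T1}  "a"  orig:{}
  [2..2]={T3}  "c"  orig:{}
  [3..3]={T0}  "b"  orig:{}
  [4..4]={S,T2}  "d"  orig:{S}
  [0..1]={A}  "ba"
  [1..2]=∅  "ac"
  [2..3]={S}  "cb"
  [3..4]=∅  "bd"
  [0..2]=∅  "bac"
  [1..3]=∅  "acb"
  [2..4]={X4}  "cbd"  orig:{}
  [0..3]=∅  "bacb"
  [1..4]=∅  "acbd"
  [0..4]={S}  "bacbd"

S ∈ T[0,4] ⇒ YES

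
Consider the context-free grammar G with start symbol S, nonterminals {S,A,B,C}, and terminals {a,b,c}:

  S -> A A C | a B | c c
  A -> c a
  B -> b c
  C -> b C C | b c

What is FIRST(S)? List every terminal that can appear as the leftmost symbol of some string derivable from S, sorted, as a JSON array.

FIRST sets, iterate to fixpoint:
iter 1:
  A via A→c a: +{c}
  B via B→b c: +{b}
  C via C→b C C: +{b}
  S via S→A A C: +{c}
  S via S→a B: +{a}
  S: {a,c}  A: {c}  B: {b}  C: {b}
iter 2: (stable)
  S: {a,c}  A: {c}  B: {b}  C: {b}

FIRST(S) = ["a", "c"]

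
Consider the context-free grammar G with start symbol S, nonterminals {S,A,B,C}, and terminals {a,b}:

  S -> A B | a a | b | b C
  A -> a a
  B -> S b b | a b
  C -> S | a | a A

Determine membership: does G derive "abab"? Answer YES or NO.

Convert to CNF:
  S -> A B | T0 T0 | T1 C | b
  A -> T0 T0
  B -> S X2 | T0 T1
  C -> A B | T0 A | T0 T0 | T1 C | a | b
  T0 -> a
  T1 -> b
  X2 -> T1 T1

Fill CYK table bottom-up:
  T[0,0] 'a' = {C,T0}  orig:{C}
  T[1,1] 'b' = {C,S,T1}  orig:{C,S}
  T[2,2] 'a' = {C,T0}  orig:{C}
  T[3,3] 'b' = {C,S,T1}  orig:{C,S}
  T[0,1] 'ab' = {B}
  T[1,2] 'ba' = {C,S}
  T[2,3] 'ab' = {B}
  T[0,2] 'aba' = ∅
  T[1,3] 'bab' = ∅
  T[0,3] 'abab' = ∅

S ∉ T[0,3] ⇒ NO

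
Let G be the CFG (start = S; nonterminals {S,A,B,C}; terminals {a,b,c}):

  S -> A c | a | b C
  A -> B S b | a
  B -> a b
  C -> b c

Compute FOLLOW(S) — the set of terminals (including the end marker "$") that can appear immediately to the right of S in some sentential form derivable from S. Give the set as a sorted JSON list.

FIRST iteration:
[1]
  A via A→a: +{a}
  B via B→a b: +{a}
  C via C→b c: +{b}
  S via S→A c: +{a}
  S via S→b C: +{b}
  S: {a,b}  A: {a}  B: {a}  C: {b}
[2] (stable)
  S: {a,b}  A: {a}  B: {a}  C: {b}

FOLLOW sets:
FOLLOW(S) := {$}
pass 1:
  A→B S b: FOLLOW(B) ⊇ FIRST(S) = {a,b}; new: +{a,b}
  A→B S b: FOLLOW(S) ⊇ FIRST(b) = {b}; new: +{b}
  S→A c: FOLLOW(A) ⊇ FIRST(c) = {c}; new: +{c}
  S→b C: FOLLOW(C) ⊇ FOLLOW(S) ⊇ {$,b}; new: +{$,b}
  S: {$,b}  A: {c}  B: {a,b}  C: {$,b}
pass 2: (no change)
  S: {$,b}  A: {c}  B: {a,b}  C: {$,b}

FOLLOW(S) = ["$", "b"]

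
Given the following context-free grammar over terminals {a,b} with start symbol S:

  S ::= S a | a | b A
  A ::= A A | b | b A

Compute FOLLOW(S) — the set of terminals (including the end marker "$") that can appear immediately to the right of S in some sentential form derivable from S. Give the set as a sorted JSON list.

Compute FIRST by fixpoint:
[1]
  A via A→b: +{b}
  S via S→a: +{a}
  S via S→b A: +{b}
  FIRST(S)={a,b}  FIRST(A)={b}
[2] done
  FIRST(S)={a,b}  FIRST(A)={b}

FOLLOW iteration:
FOLLOW(S) := {$}
[1]
  A→A A: FOLLOW(A) ⊇ FIRST(A) = {b}; new: +{b}
  S→S a: FOLLOW(S) ⊇ FIRST(a) = {a}; new: +{a}
  S→b A: FOLLOW(A) ⊇ FOLLOW(S) ⊇ {$,a}; new: +{$,a}
  FOLLOW(S)={$,a}  FOLLOW(A)={$,a,b}
[2] done
  FOLLOW(S)={$,a}  FOLLOW(A)={$,a,b}

FOLLOW(S) = ["$", "a"]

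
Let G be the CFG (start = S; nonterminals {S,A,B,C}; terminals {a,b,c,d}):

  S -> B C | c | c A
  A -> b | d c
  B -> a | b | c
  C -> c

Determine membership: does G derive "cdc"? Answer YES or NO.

Convert to CNF:
  S -> B C | T1 A | c
  A -> T0 T1 | b
  B -> a | b | c
  C -> c
  T0 -> d
  T1 -> c

CYK fill:
  [0..0]={B,C,S,T1}  "c"  orig:{B,C,S}
  [1..1]={T0}  "d"  orig:{}
  [2..2]={B,C,S,T1}  "c"  orig:{B,C,S}
  [0..1]=∅  "cd"
  [1..2]={A}  "dc"
  [0..2]={S}  "cdc"

S ∈ T[0,2] ⇒ YES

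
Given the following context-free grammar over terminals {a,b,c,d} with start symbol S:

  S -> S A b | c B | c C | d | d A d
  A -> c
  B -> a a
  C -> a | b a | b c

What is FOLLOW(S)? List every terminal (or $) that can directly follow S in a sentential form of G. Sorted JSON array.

Compute FIRST by fixpoint:
[1]
  A via A→c: +{c}
  B via B→a a: +{a}
  C via C→a: +{a}
  C via C→b a: +{b}
  S via S→c B: +{c}
  S via S→d: +{d}
  FIRST(S)={c,d}  FIRST(A)={c}  FIRST(B)={a}  FIRST(C)={a,b}
[2] (stable)
  FIRST(S)={c,d}  FIRST(A)={c}  FIRST(B)={a}  FIRST(C)={a,b}

FOLLOW sets:
seed FOLLOW(S) with $
[1]
  S→S A b: FOLLOW(S) ⊇ FIRST(A) = {c}; new: +{c}
  S→S A b: FOLLOW(A) ⊇ FIRST(b) = {b}; new: +{b}
  S→c B: FOLLOW(B) ⊇ FOLLOW(S) ⊇ {$,c}; new: +{$,c}
  S→c C: FOLLOW(C) ⊇ FOLLOW(S) ⊇ {$,c}; new: +{$,c}
  S→d A d: FOLLOW(A) ⊇ FIRST(d) = {d}; new: +{d}
  FOLLOW[S]={$,c}  FOLLOW[A]={b,d}  FOLLOW[B]={$,c}  FOLLOW[C]={$,c}
[2] (no change)
  FOLLOW[S]={$,c}  FOLLOW[A]={b,d}  FOLLOW[B]={$,c}  FOLLOW[C]={$,c}

FOLLOW(S) = ["$", "c"]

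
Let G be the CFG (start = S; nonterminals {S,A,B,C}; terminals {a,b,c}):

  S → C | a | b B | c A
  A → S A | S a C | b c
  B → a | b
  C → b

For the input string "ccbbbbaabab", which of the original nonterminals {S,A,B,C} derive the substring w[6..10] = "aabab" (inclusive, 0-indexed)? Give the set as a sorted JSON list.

CNF form of G:
  S -> T1 B | T2 A | a | b
  A -> S A | S X3 | T1 T2
  B -> a | b
  C -> b
  T0 -> a
  T1 -> b
  T2 -> c
  X3 -> T0 C

CYK table (by increasing span) (cells [i..j] with 6 ≤ i ≤ j ≤ 10 only):
  cell(6,6) a: {B,S,T0}  orig:{B,S}
  cell(7,7) a: {B,S,T0}  orig:{B,S}
  cell(8,8) b: {B,C,S,T1}  orig:{B,C,S}
  cell(9,9) a: {B,S,T0}  orig:{B,S}
  cell(10,10) b: {B,C,S,T1}  orig:{B,C,S}
  cell(6,7) aa: ∅
  cell(7,8) ab: {X3}  orig:{}
  cell(8,9) ba: {S}
  cell(9,10) ab: {X3}  orig:{}
  cell(6,8) aab: {A}
  cell(7,9) aba: ∅
  cell(8,10) bab: {A}
  cell(6,9) aaba: ∅
  cell(7,10) abab: {A}
  cell(6,10) aabab: {A}

Original NTs in T[6,10] deriving "aabab": ["A"]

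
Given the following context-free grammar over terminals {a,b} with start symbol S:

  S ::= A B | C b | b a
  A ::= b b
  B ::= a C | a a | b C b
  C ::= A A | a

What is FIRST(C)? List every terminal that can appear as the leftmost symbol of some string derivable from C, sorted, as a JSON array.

FIRST sets, iterate to fixpoint:
[1]
  A via A→b b: +{b}
  B via B→a C: +{a}
  B via B→b C b: +{b}
  C via C→A A: +{b}
  C via C→a: +{a}
  S via S→A B: +{b}
  S via S→C b: +{a}
  FIRST[S]={a,b}  FIRST[A]={b}  FIRST[B]={a,b}  FIRST[C]={a,b}
[2] (no change)
  FIRST[S]={a,b}  FIRST[A]={b}  FIRST[B]={a,b}  FIRST[C]={a,b}

FIRST(C) = ["a", "b"]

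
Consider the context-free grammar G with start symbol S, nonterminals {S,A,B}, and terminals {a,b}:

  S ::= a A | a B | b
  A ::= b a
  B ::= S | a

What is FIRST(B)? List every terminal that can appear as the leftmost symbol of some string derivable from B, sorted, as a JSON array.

Compute FIRST by fixpoint:
iter 1:
  A via A→b a: +{b}
  B via B→a: +{a}
  S via S→a A: +{a}
  S via S→b: +{b}
  FIRST[S]={a,b}  FIRST[A]={b}  FIRST[B]={a}
iter 2:
  B via B→S: +{b}
  FIRST[S]={a,b}  FIRST[A]={b}  FIRST[B]={a,b}
iter 3: — fixpoint
  FIRST[S]={a,b}  FIRST[A]={b}  FIRST[B]={a,b}

FIRST(B) = ["a", "b"]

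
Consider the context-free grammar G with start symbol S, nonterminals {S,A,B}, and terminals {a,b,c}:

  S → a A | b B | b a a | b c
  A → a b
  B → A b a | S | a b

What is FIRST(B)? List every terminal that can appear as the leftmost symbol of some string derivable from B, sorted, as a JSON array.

FIRST sets, iterate to fixpoint:
round 1:
  A via A→a b: +{a}
  B via B→A b a: +{a}
  S via S→a A: +{a}
  S via S→b B: +{b}
  FIRST[S]={a,b}  FIRST[A]={a}  FIRST[B]={a}
round 2:
  B via B→S: +{b}
  FIRST[S]={a,b}  FIRST[A]={a}  FIRST[B]={a,b}
round 3: (no change)
  FIRST[S]={a,b}  FIRST[A]={a}  FIRST[B]={a,b}

FIRST(B) = ["a", "b"]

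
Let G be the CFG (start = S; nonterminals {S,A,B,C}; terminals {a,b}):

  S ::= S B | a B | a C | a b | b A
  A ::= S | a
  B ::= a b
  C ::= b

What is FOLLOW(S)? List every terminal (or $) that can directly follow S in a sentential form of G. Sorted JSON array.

Compute FIRST by fixpoint:
[1]
  A via A→a: +{a}
  B via B→a b: +{a}
  C via C→b: +{b}
  S via S→a B: +{a}
  S via S→b A: +{b}
  S: {a,b}  A: {a}  B: {a}  C: {b}
[2]
  A via A→S: +{b}
  S: {a,b}  A: {a,b}  B: {a}  C: {b}
[3] — fixpoint
  S: {a,b}  A: {a,b}  B: {a}  C: {b}

Compute FOLLOW by fixpoint:
seed FOLLOW(S) with $
pass 1:
  S→S B: FOLLOW(S) ⊇ FIRST(B) = {a}; new: +{a}
  S→S B: FOLLOW(B) ⊇ FOLLOW(S) ⊇ {$,a}; new: +{$,a}
  S→a C: FOLLOW(C) ⊇ FOLLOW(S) ⊇ {$,a}; new: +{$,a}
  S→b A: FOLLOW(A) ⊇ FOLLOW(S) ⊇ {$,a}; new: +{$,a}
  FOLLOW[S]={$,a}  FOLLOW[A]={$,a}  FOLLOW[B]={$,a}  FOLLOW[C]={$,a}
pass 2: (no change)
  FOLLOW[S]={$,a}  FOLLOW[A]={$,a}  FOLLOW[B]={$,a}  FOLLOW[C]={$,a}

FOLLOW(S) = ["$", "a"]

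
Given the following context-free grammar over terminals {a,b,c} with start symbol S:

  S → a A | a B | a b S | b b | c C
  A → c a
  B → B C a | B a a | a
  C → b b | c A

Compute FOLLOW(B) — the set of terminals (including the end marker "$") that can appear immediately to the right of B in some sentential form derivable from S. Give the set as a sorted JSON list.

FIRST sets, iterate to fixpoint:
round 1:
  A via A→c a: +{c}
  B via B→a: +{a}
  C via C→b b: +{b}
  C via C→c A: +{c}
  S via S→a A: +{a}
  S via S→b b: +{b}
  S via S→c C: +{c}
  FIRST(S)={a,b,c}  FIRST(A)={c}  FIRST(B)={a}  FIRST(C)={b,c}
round 2: (stable)
  FIRST(S)={a,b,c}  FIRST(A)={c}  FIRST(B)={a}  FIRST(C)={b,c}

FOLLOW sets:
FOLLOW(S) := {$}
round 1:
  B→B C a: FOLLOW(B) ⊇ FIRST(C) = {b,c}; new: +{b,c}
  B→B C a: FOLLOW(C) ⊇ FIRST(a) = {a}; new: +{a}
  B→B a a: FOLLOW(B) ⊇ FIRST(a) = {a}; new: +{a}
  C→c A: FOLLOW(A) ⊇ FOLLOW(C) ⊇ {a}; new: +{a}
  S→a A: FOLLOW(A) ⊇ FOLLOW(S) ⊇ {$}; new: +{$}
  S→a B: FOLLOW(B) ⊇ FOLLOW(S) ⊇ {$}; new: +{$}
  S→c C: FOLLOW(C) ⊇ FOLLOW(S) ⊇ {$}; new: +{$}
  S: {$}  A: {$,a}  B: {$,a,b,c}  C: {$,a}
round 2: (stable)
  S: {$}  A: {$,a}  B: {$,a,b,c}  C: {$,a}

FOLLOW(B) = ["$", "a", "b", "c"]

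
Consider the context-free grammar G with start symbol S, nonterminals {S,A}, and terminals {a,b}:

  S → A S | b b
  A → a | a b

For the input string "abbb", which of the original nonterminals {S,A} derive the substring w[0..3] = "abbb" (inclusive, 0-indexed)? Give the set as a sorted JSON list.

Convert to CNF:
  S -> A S | T1 T1
  A -> T0 T1 | a
  T0 -> a
  T1 -> b

Fill CYK table bottom-up (cells [i..j] with 0 ≤ i ≤ j ≤ 3 only):
  T[0,0] 'a' = {A,T0}  orig:{A}
  T[1,1] 'b' = {T1}  orig:{}
  T[2,2] 'b' = {T1}  orig:{}
  T[3,3] 'b' = {T1}  orig:{}
  T[0,1] 'ab' = {A}
  T[1,2] 'bb' = {S}
  T[2,3] 'bb' = {S}
  T[0,2] 'abb' = {S}
  T[1,3] 'bbb' = ∅
  T[0,3] 'abbb' = {S}

Original NTs in T[0,3] deriving "abbb": ["S"]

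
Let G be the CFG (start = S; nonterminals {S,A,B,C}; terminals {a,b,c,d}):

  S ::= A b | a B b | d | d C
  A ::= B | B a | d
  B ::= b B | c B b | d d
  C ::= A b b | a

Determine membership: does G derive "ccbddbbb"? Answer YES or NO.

Convert to CNF:
  S -> A T1 | T0 X7 | T3 C | d
  A -> B T0 | T1 B | T2 X4 | T3 T3 | d
  B -> T1 B | T2 X5 | T3 T3
  C -> A X6 | a
  T0 -> a
  T1 -> b
  T2 -> c
  T3 -> d
  X4 -> B T1
  X5 -> B T1
  X6 -> T1 T1
  X7 -> B T1

CYK fill:
  cell(0,0) c: {T2}  orig:{}
  cell(1,1) c: {T2}  orig:{}
  cell(2,2) b: {T1}  orig:{}
  cell(3,3) d: {A,S,T3}  orig:{A,S}
  cell(4,4) d: {A,S,T3}  orig:{A,S}
  cell(5,5) b: {T1}  orig:{}
  cell(6,6) b: {T1}  orig:{}
  cell(7,7) b: {T1}  orig:{}
  cell(0,1) cc: ∅
  cell(1,2) cb: ∅
  cell(2,3) bd: ∅
  cell(3,4) dd: {A,B}
  cell(4,5) db: {S}
  cell(5,6) bb: {X6}  orig:{}
  cell(6,7) bb: {X6}  orig:{}
  cell(0,2) ccb: ∅
  cell(1,3) cbd: ∅
  cell(2,4) bdd: {A,B}
  cell(3,5) ddb: {S,X4,X5,X7}  orig:{S}
  cell(4,6) dbb: {C}
  cell(5,7) bbb: ∅
  cell(0,3) ccbd: ∅
  cell(1,4) cbdd: ∅
  cell(2,5) bddb: {S,X4,X5,X7}  orig:{S}
  cell(3,6) ddbb: {C,S}
  cell(4,7) dbbb: ∅
  cell(0,4) ccbdd: ∅
  cell(1,5) cbddb: {A,B}
  cell(2,6) bddbb: {C}
  cell(3,7) ddbbb: ∅
  cell(0,5) ccbddb: ∅
  cell(1,6) cbddbb: {S,X4,X5,X7}  orig:{S}
  cell(2,7) bddbbb: ∅
  cell(0,6) ccbddbb: {A,B}
  cell(1,7) cbddbbb: {C}
  cell(0,7) ccbddbbb: {S,X4,X5,X7}  orig:{S}

S ∈ T[0,7] ⇒ YES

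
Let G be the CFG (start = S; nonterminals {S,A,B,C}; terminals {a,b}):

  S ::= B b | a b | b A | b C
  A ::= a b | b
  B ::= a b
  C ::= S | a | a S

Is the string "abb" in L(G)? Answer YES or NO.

CNF form of G:
  S -> B T1 | T0 T1 | T1 A | T1 C
  A -> T0 T1 | b
  B -> T0 T1
  C -> B T1 | T0 S | T0 T1 | T1 A | T1 C | a
  T0 -> a
  T1 -> b

CYK table (by increasing span):
  [0..0]={C,T0}  "a"  orig:{C}
  [1..1]={A,T1}  "b"  orig:{A}
  [2..2]={A,T1}  "b"  orig:{A}
  [0..1]={A,B,C,S}  "ab"
  [1..2]={C,S}  "bb"
  [0..2]={C,S}  "abb"

S ∈ T[0,2] ⇒ YES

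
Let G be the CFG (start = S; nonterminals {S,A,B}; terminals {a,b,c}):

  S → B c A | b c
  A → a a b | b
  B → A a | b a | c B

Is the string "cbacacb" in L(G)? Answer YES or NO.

Convert to CNF:
  S -> B X4 | T1 T2
  A -> T0 X3 | b
  B -> A T0 | T1 T0 | T2 B
  T0 -> a
  T1 -> b
  T2 -> c
  X3 -> T0 T1
  X4 -> T2 A

CYK fill:
  [0..0]={T2}  "c"  orig:{}
  [1..1]={A,T1}  "b"  orig:{A}
  [2..2]={T0}  "a"  orig:{}
  [3..3]={T2}  "c"  orig:{}
  [4..4]={T0}  "a"  orig:{}
  [5..5]={T2}  "c"  orig:{}
  [6..6]={A,T1}  "b"  orig:{A}
  [0..1]={X4}  "cb"  orig:{}
  [1..2]={B}  "ba"
  [2..3]=∅  "ac"
  [3..4]=∅  "ca"
  [4..5]=∅  "ac"
  [5..6]={X4}  "cb"  orig:{}
  [0..2]={B}  "cba"
  [1..3]=∅  "bac"
  [2..4]=∅  "aca"
  [3..5]=∅  "cac"
  [4..6]=∅  "acb"
  [0..3]=∅  "cbac"
  [1..4]=∅  "baca"
  [2..5]=∅  "acac"
  [3..6]=∅  "cacb"
  [0..4]=∅  "cbaca"
  [1..5]=∅  "bacac"
  [2..6]=∅  "acacb"
  [0..5]=∅  "cbacac"
  [1..6]=∅  "bacacb"
  [0..6]=∅  "cbacacb"

S ∉ T[0,6] ⇒ NO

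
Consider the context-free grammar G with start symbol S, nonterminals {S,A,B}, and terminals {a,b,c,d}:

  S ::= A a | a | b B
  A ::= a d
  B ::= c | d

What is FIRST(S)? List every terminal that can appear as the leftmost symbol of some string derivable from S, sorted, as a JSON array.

Compute FIRST by fixpoint:
pass 1:
  A via A→a d: +{a}
  B via B→c: +{c}
  B via B→d: +{d}
  S via S→A a: +{a}
  S via S→b B: +{b}
  S: {a,b}  A: {a}  B: {c,d}
pass 2: (stable)
  S: {a,b}  A: {a}  B: {c,d}

FIRST(S) = ["a", "b"]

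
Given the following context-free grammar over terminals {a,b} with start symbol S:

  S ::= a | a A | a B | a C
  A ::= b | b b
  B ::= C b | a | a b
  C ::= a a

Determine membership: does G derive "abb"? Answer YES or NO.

Convert to CNF:
  S -> T1 A | T1 B | T1 C | a
  A -> T0 T0 | b
  B -> C T0 | T1 T0 | a
  C -> T1 T1
  T0 -> b
  T1 -> a

CYK fill:
  T[0,0] 'a' = {B,S,T1}  orig:{B,S}
  T[1,1] 'b' = {A,T0}  orig:{A}
  T[2,2] 'b' = {A,T0}  orig:{A}
  T[0,1] 'ab' = {B,S}
  T[1,2] 'bb' = {A}
  T[0,2] 'abb' = {S}

S ∈ T[0,2] ⇒ YES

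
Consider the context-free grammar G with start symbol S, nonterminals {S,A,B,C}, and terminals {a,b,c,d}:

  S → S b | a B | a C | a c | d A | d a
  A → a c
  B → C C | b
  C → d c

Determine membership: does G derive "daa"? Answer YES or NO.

Convert to CNF:
  S -> S T3 | T0 B | T0 C | T0 T1 | T2 A | T2 T0
  A -> T0 T1
  B -> C C | b
  C -> T2 T1
  T0 -> a
  T1 -> c
  T2 -> d
  T3 -> b

CYK fill:
  T[0,0] 'd' = {T2}  orig:{}
  T[1,1] 'a' = {T0}  orig:{}
  T[2,2] 'a' = {T0}  orig:{}
  T[0,1] 'da' = {S}
  T[1,2] 'aa' = ∅
  T[0,2] 'daa' = ∅

S ∉ T[0,2] ⇒ NO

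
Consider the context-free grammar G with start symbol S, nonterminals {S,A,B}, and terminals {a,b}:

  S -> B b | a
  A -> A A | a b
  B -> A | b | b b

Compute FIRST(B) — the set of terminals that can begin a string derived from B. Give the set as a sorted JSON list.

FIRST iteration:
pass 1:
  A via A→a b: +{a}
  B via B→A: +{a}
  B via B→b: +{b}
  S via S→B b: +{a,b}
  FIRST(S)={a,b}  FIRST(A)={a}  FIRST(B)={a,b}
pass 2: — fixpoint
  FIRST(S)={a,b}  FIRST(A)={a}  FIRST(B)={a,b}

FIRST(B) = ["a", "b"]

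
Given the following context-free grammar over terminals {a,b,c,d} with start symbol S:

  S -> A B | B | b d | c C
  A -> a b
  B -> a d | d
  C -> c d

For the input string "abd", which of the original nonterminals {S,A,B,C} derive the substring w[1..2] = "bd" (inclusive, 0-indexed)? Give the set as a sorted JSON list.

CNF form of G:
  S -> A B | T0 T2 | T1 T2 | T3 C | d
  A -> T0 T1
  B -> T0 T2 | d
  C -> T3 T2
  T0 -> a
  T1 -> b
  T2 -> d
  T3 -> c

CYK fill (cells [i..j] with 1 ≤ i ≤ j ≤ 2 only):
  [1..1]={T1}  "b"  orig:{}
  [2..2]={B,S,T2}  "d"  orig:{B,S}
  [1..2]={S}  "bd"

Original NTs in T[1,2] deriving "bd": ["S"]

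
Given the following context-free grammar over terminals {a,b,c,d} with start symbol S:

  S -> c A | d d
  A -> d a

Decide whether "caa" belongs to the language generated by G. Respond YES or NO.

Convert to CNF:
  S -> T0 T0 | T2 A
  A -> T0 T1
  T0 -> d
  T1 -> a
  T2 -> c

Fill CYK table bottom-up:
  [0..0]={T2}  "c"  orig:{}
  [1..1]={T1}  "a"  orig:{}
  [2..2]={T1}  "a"  orig:{}
  [0..1]=∅  "ca"
  [1..2]=∅  "aa"
  [0..2]=∅  "caa"

S ∉ T[0,2] ⇒ NO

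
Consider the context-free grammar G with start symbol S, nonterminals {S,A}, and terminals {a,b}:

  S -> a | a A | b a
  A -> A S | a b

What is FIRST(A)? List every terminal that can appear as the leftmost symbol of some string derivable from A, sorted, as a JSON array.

FIRST iteration:
[1]
  A via A→a b: +{a}
  S via S→a: +{a}
  S via S→b a: +{b}
  FIRST(S)={a,b}  FIRST(A)={a}
[2] done
  FIRST(S)={a,b}  FIRST(A)={a}

FIRST(A) = ["a"]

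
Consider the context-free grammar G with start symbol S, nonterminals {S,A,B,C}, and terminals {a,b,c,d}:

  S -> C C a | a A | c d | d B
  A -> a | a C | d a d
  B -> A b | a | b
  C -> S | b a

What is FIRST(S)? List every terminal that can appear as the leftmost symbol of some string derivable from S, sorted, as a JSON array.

Compute FIRST by fixpoint:
round 1:
  A via A→a: +{a}
  A via A→d a d: +{d}
  B via B→A b: +{a,d}
  B via B→b: +{b}
  C via C→b a: +{b}
  S via S→C C a: +{b}
  S via S→a A: +{a}
  S via S→c d: +{c}
  S via S→d B: +{d}
  FIRST[S]={a,b,c,d}  FIRST[A]={a,d}  FIRST[B]={a,b,d}  FIRST[C]={b}
round 2:
  C via C→S: +{a,c,d}
  FIRST[S]={a,b,c,d}  FIRST[A]={a,d}  FIRST[B]={a,b,d}  FIRST[C]={a,b,c,d}
round 3: (stable)
  FIRST[S]={a,b,c,d}  FIRST[A]={a,d}  FIRST[B]={a,b,d}  FIRST[C]={a,b,c,d}

FIRST(S) = ["a", "b", "c", "d"]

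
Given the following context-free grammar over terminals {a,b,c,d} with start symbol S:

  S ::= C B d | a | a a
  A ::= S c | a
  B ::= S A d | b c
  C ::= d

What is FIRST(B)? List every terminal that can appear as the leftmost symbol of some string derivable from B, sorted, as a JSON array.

Compute FIRST by fixpoint:
round 1:
  A via A→a: +{a}
  B via B→b c: +{b}
  C via C→d: +{d}
  S via S→C B d: +{d}
  S via S→a: +{a}
  S: {a,d}  A: {a}  B: {b}  C: {d}
round 2:
  A via A→S c: +{d}
  B via B→S A d: +{a,d}
  S: {a,d}  A: {a,d}  B: {a,b,d}  C: {d}
round 3: — fixpoint
  S: {a,d}  A: {a,d}  B: {a,b,d}  C: {d}

FIRST(B) = ["a", "b", "d"]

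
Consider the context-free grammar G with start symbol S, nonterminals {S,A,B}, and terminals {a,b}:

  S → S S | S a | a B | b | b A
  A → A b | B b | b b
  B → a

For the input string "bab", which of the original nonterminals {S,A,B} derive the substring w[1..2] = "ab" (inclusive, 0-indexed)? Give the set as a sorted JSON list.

Convert to CNF:
  S -> S S | S T1 | T0 A | T1 B | b
  A -> A T0 | B T0 | T0 T0
  B -> a
  T0 -> b
  T1 -> a

CYK table (by increasing span) (cells [i..j] with 1 ≤ i ≤ j ≤ 2 only):
  cell(1,1) a: {B,T1}  orig:{B}
  cell(2,2) b: {S,T0}  orig:{S}
  cell(1,2) ab: {A}

Original NTs in T[1,2] deriving "ab": ["A"]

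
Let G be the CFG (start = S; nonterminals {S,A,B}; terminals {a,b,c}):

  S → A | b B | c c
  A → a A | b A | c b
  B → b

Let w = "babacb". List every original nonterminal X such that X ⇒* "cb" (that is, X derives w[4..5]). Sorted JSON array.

CNF form of G:
  S -> T0 A | T1 A | T1 B | T2 T1 | T2 T2
  A -> T0 A | T1 A | T2 T1
  B -> b
  T0 -> a
  T1 -> b
  T2 -> c

Fill CYK table bottom-up — only the sub-triangle for w[4..5]:
  cell(4,4) c: {T2}  orig:{}
  cell(5,5) b: {B,T1}  orig:{B}
  cell(4,5) cb: {A,S}

Original NTs in T[4,5] deriving "cb": ["A", "S"]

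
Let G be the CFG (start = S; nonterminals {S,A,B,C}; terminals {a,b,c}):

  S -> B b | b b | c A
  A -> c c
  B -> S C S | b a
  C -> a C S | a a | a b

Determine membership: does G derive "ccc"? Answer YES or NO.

Convert to CNF:
  S -> B T1 | T0 A | T1 T1
  A -> T0 T0
  B -> S X3 | T1 T2
  C -> T2 T1 | T2 T2 | T2 X4
  T0 -> c
  T1 -> b
  T2 -> a
  X3 -> C S
  X4 -> C S

Fill CYK table bottom-up:
  [0..0]={T0}  "c"  orig:{}
  [1..1]={T0}  "c"  orig:{}
  [2..2]={T0}  "c"  orig:{}
  [0..1]={A}  "cc"
  [1..2]={A}  "cc"
  [0..2]={S}  "ccc"

S ∈ T[0,2] ⇒ YES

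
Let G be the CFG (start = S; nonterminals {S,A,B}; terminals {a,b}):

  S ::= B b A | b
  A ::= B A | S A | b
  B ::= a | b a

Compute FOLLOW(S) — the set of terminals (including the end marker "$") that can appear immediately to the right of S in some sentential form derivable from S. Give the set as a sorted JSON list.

Compute FIRST by fixpoint:
pass 1:
  A via A→b: +{b}
  B via B→a: +{a}
  B via B→b a: +{b}
  S via S→B b A: +{a,b}
  FIRST[S]={a,b}  FIRST[A]={b}  FIRST[B]={a,b}
pass 2:
  A via A→B A: +{a}
  FIRST[S]={a,b}  FIRST[A]={a,b}  FIRST[B]={a,b}
pass 3: (stable)
  FIRST[S]={a,b}  FIRST[A]={a,b}  FIRST[B]={a,b}

Compute FOLLOW by fixpoint:
seed FOLLOW(S) with $
round 1:
  A→B A: FOLLOW(B) ⊇ FIRST(A) = {a,b}; new: +{a,b}
  A→S A: FOLLOW(S) ⊇ FIRST(A) = {a,b}; new: +{a,b}
  S→B b A: FOLLOW(A) ⊇ FOLLOW(S) ⊇ {$,a,b}; new: +{$,a,b}
  FOLLOW(S)={$,a,b}  FOLLOW(A)={$,a,b}  FOLLOW(B)={a,b}
round 2: done
  FOLLOW(S)={$,a,b}  FOLLOW(A)={$,a,b}  FOLLOW(B)={a,b}

FOLLOW(S) = ["$", "a", "b"]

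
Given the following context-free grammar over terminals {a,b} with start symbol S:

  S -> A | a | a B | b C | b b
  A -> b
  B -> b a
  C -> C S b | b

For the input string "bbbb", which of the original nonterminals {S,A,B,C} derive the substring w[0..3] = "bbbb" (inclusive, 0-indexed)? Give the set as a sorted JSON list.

CNF form of G:
  S -> T0 C | T0 T0 | T1 B | a | b
  A -> b
  B -> T0 T1
  C -> C X2 | b
  T0 -> b
  T1 -> a
  X2 -> S T0

CYK table (by increasing span) (cells [i..j] with 0 ≤ i ≤ j ≤ 3 only):
  T[0,0] 'b' = {A,C,S,T0}  orig:{A,C,S}
  T[1,1] 'b' = {A,C,S,T0}  orig:{A,C,S}
  T[2,2] 'b' = {A,C,S,T0}  orig:{A,C,S}
  T[3,3] 'b' = {A,C,S,T0}  orig:{A,C,S}
  T[0,1] 'bb' = {S,X2}  orig:{S}
  T[1,2] 'bb' = {S,X2}  orig:{S}
  T[2,3] 'bb' = {S,X2}  orig:{S}
  T[0,2] 'bbb' = {C,X2}  orig:{C}
  T[1,3] 'bbb' = {C,X2}  orig:{C}
  T[0,3] 'bbbb' = {C,S}

Original NTs in T[0,3] deriving "bbbb": ["C", "S"]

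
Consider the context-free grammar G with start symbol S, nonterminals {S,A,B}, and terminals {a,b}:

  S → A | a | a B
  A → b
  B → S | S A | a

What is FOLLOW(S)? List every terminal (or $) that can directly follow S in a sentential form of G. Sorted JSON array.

FIRST iteration:
pass 1:
  A via A→b: +{b}
  B via B→a: +{a}
  S via S→A: +{b}
  S via S→a: +{a}
  FIRST(S)={a,b}  FIRST(A)={b}  FIRST(B)={a}
pass 2:
  B via B→S: +{b}
  FIRST(S)={a,b}  FIRST(A)={b}  FIRST(B)={a,b}
pass 3: (stable)
  FIRST(S)={a,b}  FIRST(A)={b}  FIRST(B)={a,b}

FOLLOW iteration:
initialize: $ ∈ FOLLOW(S)
pass 1:
  B→S A: FOLLOW(S) ⊇ FIRST(A) = {b}; new: +{b}
  S→A: FOLLOW(A) ⊇ FOLLOW(S) ⊇ {$,b}; new: +{$,b}
  S→a B: FOLLOW(B) ⊇ FOLLOW(S) ⊇ {$,b}; new: +{$,b}
  FOLLOW(S)={$,b}  FOLLOW(A)={$,b}  FOLLOW(B)={$,b}
pass 2: done
  FOLLOW(S)={$,b}  FOLLOW(A)={$,b}  FOLLOW(B)={$,b}

FOLLOW(S) = ["$", "b"]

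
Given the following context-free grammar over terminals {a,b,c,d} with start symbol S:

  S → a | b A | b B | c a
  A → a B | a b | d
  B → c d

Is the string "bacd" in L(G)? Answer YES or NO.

Convert to CNF:
  S -> T1 A | T1 B | T2 T0 | a
  A -> T0 B | T0 T1 | d
  B -> T2 T3
  T0 -> a
  T1 -> b
  T2 -> c
  T3 -> d

CYK fill:
  T[0,0] 'b' = {T1}  orig:{}
  T[1,1] 'a' = {S,T0}  orig:{S}
  T[2,2] 'c' = {T2}  orig:{}
  T[3,3] 'd' = {A,T3}  orig:{A}
  T[0,1] 'ba' = ∅
  T[1,2] 'ac' = ∅
  T[2,3] 'cd' = {B}
  T[0,2] 'bac' = ∅
  T[1,3] 'acd' = {A}
  T[0,3] 'bacd' = {S}

S ∈ T[0,3] ⇒ YES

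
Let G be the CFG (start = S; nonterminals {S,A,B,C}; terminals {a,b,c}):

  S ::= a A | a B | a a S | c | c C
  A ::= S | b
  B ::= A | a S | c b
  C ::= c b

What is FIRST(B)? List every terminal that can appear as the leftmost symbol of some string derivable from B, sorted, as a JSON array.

FIRST iteration:
pass 1:
  A via A→b: +{b}
  B via B→A: +{b}
  B via B→a S: +{a}
  B via B→c b: +{c}
  C via C→c b: +{c}
  S via S→a A: +{a}
  S via S→c: +{c}
  FIRST[S]={a,c}  FIRST[A]={b}  FIRST[B]={a,b,c}  FIRST[C]={c}
pass 2:
  A via A→S: +{a,c}
  FIRST[S]={a,c}  FIRST[A]={a,b,c}  FIRST[B]={a,b,c}  FIRST[C]={c}
pass 3: (stable)
  FIRST[S]={a,c}  FIRST[A]={a,b,c}  FIRST[B]={a,b,c}  FIRST[C]={c}

FIRST(B) = ["a", "b", "c"]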